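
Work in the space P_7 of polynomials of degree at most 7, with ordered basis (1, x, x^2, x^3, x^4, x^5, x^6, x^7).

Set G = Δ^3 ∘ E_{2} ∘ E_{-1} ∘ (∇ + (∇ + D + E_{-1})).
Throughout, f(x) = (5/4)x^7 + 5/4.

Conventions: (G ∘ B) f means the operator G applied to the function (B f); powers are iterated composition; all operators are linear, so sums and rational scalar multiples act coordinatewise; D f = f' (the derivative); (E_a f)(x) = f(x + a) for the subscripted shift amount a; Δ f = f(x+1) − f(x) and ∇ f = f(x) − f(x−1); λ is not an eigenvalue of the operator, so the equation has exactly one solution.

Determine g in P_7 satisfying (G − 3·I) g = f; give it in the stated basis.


write g with unknown coordinates in the stated basis and equate coefficients in (G − 3·I) g = f
solving from the highest basis element down gives g = -(5/12)x^7 - (175/6)x^4 - 525x^3 - (5425/2)x^2 - (18200/3)x - 26905/4
check: G g = -(175/2)x^4 - 1575x^3 - (16275/2)x^2 - 18200x - 40355/2
so G g − 3·g = (5/4)x^7 + 5/4 = f ✓

g(x) = -(5/12)x^7 - (175/6)x^4 - 525x^3 - (5425/2)x^2 - (18200/3)x - 26905/4


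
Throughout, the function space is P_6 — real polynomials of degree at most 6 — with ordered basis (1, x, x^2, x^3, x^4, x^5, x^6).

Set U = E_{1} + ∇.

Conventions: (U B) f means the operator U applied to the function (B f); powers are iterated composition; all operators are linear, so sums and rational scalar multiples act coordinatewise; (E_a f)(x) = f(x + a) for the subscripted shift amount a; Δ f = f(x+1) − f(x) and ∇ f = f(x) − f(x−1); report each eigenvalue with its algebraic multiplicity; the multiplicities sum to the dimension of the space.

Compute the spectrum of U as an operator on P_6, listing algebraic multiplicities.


image of 1: 1
image of x: x + 2
image of x^2: x^2 + 4x
image of x^3: x^3 + 6x^2 + 2
image of x^4: x^4 + 8x^3 + 8x
image of x^5: x^5 + 10x^4 + 20x^2 + 2
image of x^6: x^6 + 12x^5 + 40x^3 + 12x
the matrix is upper triangular; its diagonal is (1, 1, 1, 1, 1, 1, 1)
for a triangular matrix the eigenvalues are the diagonal entries, with algebraic multiplicity their repetition count

λ = 1 (multiplicity 7)


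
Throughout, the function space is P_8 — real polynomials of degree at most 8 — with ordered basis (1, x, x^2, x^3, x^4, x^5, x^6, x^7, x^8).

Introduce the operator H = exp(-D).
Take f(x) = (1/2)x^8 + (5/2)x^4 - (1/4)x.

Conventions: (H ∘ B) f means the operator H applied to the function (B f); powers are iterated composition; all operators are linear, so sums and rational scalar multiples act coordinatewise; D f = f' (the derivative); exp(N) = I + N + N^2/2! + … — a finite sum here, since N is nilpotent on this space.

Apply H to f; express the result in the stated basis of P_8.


g(x) = (1/2)x^8 - 4x^7 + 14x^6 - 28x^5 + (75/2)x^4 - 38x^3 + 29x^2 - (57/4)x + 13/4

order-1 term: -4x^7 - 10x^3 + 1/4
order-2 term: 14x^6 + 15x^2
order-3 term: -28x^5 - 10x
order-4 term: 35x^4 + 5/2
order-5 term: -28x^3
order-6 term: 14x^2
order-7 term: -4x
order-8 term: 1/2
the series for exp(-D) f terminates at order 8
exp(-D) f = (1/2)x^8 - 4x^7 + 14x^6 - 28x^5 + (75/2)x^4 - 38x^3 + 29x^2 - (57/4)x + 13/4


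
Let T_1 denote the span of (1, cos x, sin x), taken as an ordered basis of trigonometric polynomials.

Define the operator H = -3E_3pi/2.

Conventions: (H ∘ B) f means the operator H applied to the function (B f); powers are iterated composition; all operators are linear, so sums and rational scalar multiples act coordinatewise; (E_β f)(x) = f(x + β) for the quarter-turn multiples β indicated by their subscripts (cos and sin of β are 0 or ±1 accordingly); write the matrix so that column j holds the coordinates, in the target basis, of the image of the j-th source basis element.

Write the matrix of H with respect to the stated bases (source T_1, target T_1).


image of 1: -3
image of cos x: -3sin x
image of sin x: 3cos x
each image's coordinates form column j of the matrix

the matrix is [[-3, 0, 0]; [0, 0, 3]; [0, -3, 0]] (rows listed top to bottom)


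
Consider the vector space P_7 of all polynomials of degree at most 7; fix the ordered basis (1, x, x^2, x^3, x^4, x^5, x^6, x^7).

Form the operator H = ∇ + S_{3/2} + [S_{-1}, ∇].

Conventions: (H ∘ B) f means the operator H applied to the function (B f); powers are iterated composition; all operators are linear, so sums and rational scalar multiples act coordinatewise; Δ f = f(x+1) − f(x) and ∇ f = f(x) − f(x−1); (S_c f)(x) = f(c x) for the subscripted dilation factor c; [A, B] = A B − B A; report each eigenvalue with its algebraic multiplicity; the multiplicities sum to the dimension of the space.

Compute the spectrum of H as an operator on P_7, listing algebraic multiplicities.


image of 1: 1
image of x: (3/2)x + 3
image of x^2: (9/4)x^2 - 2x - 1
image of x^3: (27/8)x^3 + 9x^2 - 3x + 3
image of x^4: (81/16)x^4 - 4x^3 - 6x^2 - 4x - 1
image of x^5: (243/32)x^5 + 15x^4 - 10x^3 + 30x^2 - 5x + 3
image of x^6: (729/64)x^6 - 6x^5 - 15x^4 - 20x^3 - 15x^2 - 6x - 1
image of x^7: (2187/128)x^7 + 21x^6 - 21x^5 + 105x^4 - 35x^3 + 63x^2 - 7x + 3
the matrix is upper triangular; its diagonal is (1, 3/2, 9/4, 27/8, 81/16, 243/32, 729/64, 2187/128)
for a triangular matrix the eigenvalues are the diagonal entries, with algebraic multiplicity their repetition count

λ = 1 (multiplicity 1), λ = 3/2 (multiplicity 1), λ = 9/4 (multiplicity 1), λ = 27/8 (multiplicity 1), λ = 81/16 (multiplicity 1), λ = 243/32 (multiplicity 1), λ = 729/64 (multiplicity 1), λ = 2187/128 (multiplicity 1)


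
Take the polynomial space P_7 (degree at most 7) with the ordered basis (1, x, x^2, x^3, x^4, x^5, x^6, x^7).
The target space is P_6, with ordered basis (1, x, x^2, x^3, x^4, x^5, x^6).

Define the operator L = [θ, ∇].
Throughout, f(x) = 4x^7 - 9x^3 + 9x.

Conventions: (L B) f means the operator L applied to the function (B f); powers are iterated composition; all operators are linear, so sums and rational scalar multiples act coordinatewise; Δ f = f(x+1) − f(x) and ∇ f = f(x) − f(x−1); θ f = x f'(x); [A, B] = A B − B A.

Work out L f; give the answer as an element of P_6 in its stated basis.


the result is g(x) = -28x^6 + 168x^5 - 420x^4 + 560x^3 - 393x^2 + 114x - 10

∇ f = 28x^6 - 84x^5 + 140x^4 - 140x^3 + 57x^2 - x + 4
θ ∇ f = 168x^6 - 420x^5 + 560x^4 - 420x^3 + 114x^2 - x
θ f = 28x^7 - 27x^3 + 9x
∇ θ f = 196x^6 - 588x^5 + 980x^4 - 980x^3 + 507x^2 - 115x + 10
[θ, ∇] f = -28x^6 + 168x^5 - 420x^4 + 560x^3 - 393x^2 + 114x - 10


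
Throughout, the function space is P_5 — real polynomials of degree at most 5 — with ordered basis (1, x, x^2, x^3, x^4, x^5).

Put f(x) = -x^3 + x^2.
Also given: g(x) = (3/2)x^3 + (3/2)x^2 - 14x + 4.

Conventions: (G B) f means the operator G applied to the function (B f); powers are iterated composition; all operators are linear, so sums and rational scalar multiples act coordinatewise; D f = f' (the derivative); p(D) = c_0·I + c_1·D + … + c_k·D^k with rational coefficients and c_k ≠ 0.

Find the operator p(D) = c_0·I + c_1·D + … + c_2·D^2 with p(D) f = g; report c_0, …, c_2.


D^0 f = -x^3 + x^2
D^1 f = -3x^2 + 2x
D^2 f = -6x + 2
matching coefficients of g against c_0 f + c_1 Df + … from the top degree down determines the c_i
solution: c_0 = -3/2, c_1 = -1, c_2 = 2

p(D) = -(3/2)·I − D + 2·D^2, i.e. c_0 = -3/2, c_1 = -1, c_2 = 2


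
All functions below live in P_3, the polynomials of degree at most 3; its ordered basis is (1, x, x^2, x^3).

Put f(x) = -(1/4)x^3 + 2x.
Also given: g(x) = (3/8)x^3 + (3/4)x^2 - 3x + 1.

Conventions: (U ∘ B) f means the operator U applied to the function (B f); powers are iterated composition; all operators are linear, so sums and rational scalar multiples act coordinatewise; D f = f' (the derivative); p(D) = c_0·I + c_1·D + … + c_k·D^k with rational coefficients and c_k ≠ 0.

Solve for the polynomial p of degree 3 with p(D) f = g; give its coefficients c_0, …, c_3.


c_0 = -3/2, c_1 = -1, c_2 = 0, c_3 = -2

D^0 f = -(1/4)x^3 + 2x
D^1 f = -(3/4)x^2 + 2
D^2 f = -(3/2)x
D^3 f = -3/2
matching coefficients of g against c_0 f + c_1 Df + … from the top degree down determines the c_i
solution: c_0 = -3/2, c_1 = -1, c_2 = 0, c_3 = -2


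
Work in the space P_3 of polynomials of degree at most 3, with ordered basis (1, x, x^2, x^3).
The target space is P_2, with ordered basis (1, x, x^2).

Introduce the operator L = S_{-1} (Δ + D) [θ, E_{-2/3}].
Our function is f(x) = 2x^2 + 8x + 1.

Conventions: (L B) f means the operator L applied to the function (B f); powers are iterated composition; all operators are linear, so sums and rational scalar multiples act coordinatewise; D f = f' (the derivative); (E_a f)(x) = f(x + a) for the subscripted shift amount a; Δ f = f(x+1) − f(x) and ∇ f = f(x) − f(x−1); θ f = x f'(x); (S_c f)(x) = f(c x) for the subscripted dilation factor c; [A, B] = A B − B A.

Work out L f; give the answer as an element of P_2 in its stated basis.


E_{-2/3} f = 2x^2 + (16/3)x - 31/9
θ E_{-2/3} f = 4x^2 + (16/3)x
θ f = 4x^2 + 8x
E_{-2/3} θ f = 4x^2 + (8/3)x - 32/9
[θ, E_{-2/3}] f = (8/3)x + 32/9
Δ [θ, E_{-2/3}] f = 8/3
D [θ, E_{-2/3}] f = 8/3
(Δ + D) [θ, E_{-2/3}] f = 16/3
S_{-1} (Δ + D) [θ, E_{-2/3}] f = 16/3

g(x) = 16/3


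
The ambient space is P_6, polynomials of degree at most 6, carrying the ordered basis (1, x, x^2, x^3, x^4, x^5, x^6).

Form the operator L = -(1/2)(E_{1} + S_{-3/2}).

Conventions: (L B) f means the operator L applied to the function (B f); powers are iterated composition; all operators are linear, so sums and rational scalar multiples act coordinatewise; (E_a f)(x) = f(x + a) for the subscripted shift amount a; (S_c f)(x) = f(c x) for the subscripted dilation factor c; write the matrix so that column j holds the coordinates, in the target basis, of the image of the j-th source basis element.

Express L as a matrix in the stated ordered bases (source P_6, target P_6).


image of 1: -1
image of x: (1/4)x - 1/2
image of x^2: -(13/8)x^2 - x - 1/2
image of x^3: (19/16)x^3 - (3/2)x^2 - (3/2)x - 1/2
image of x^4: -(97/32)x^4 - 2x^3 - 3x^2 - 2x - 1/2
image of x^5: (211/64)x^5 - (5/2)x^4 - 5x^3 - 5x^2 - (5/2)x - 1/2
image of x^6: -(793/128)x^6 - 3x^5 - (15/2)x^4 - 10x^3 - (15/2)x^2 - 3x - 1/2
each image's coordinates form column j of the matrix

the matrix is [[-1, -1/2, -1/2, -1/2, -1/2, -1/2, -1/2]; [0, 1/4, -1, -3/2, -2, -5/2, -3]; [0, 0, -13/8, -3/2, -3, -5, -15/2]; [0, 0, 0, 19/16, -2, -5, -10]; [0, 0, 0, 0, -97/32, -5/2, -15/2]; [0, 0, 0, 0, 0, 211/64, -3]; [0, 0, 0, 0, 0, 0, -793/128]] (rows listed top to bottom)


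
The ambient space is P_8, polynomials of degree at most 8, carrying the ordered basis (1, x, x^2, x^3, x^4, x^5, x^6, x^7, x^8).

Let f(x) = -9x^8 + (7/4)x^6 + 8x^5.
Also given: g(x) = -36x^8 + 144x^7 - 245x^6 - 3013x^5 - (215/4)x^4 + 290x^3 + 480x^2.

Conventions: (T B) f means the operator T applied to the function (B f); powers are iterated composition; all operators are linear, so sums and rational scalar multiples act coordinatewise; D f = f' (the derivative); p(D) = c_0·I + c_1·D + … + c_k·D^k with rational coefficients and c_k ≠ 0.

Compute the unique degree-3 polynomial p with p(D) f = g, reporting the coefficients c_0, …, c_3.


D^0 f = -9x^8 + (7/4)x^6 + 8x^5
D^1 f = -72x^7 + (21/2)x^5 + 40x^4
D^2 f = -504x^6 + (105/2)x^4 + 160x^3
D^3 f = -3024x^5 + 210x^3 + 480x^2
matching coefficients of g against c_0 f + c_1 Df + … from the top degree down determines the c_i
solution: c_0 = 4, c_1 = -2, c_2 = 1/2, c_3 = 1

p(D) = 4·I − 2·D + (1/2)·D^2 + D^3, i.e. c_0 = 4, c_1 = -2, c_2 = 1/2, c_3 = 1


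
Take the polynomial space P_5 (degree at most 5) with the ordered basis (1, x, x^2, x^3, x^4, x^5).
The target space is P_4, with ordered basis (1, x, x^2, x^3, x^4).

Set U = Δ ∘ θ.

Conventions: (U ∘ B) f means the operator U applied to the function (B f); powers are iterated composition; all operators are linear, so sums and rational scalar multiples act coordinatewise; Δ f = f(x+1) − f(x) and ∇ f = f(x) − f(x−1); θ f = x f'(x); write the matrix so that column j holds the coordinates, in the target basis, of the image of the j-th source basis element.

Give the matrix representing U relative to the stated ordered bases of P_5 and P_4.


image of 1: 0
image of x: 1
image of x^2: 4x + 2
image of x^3: 9x^2 + 9x + 3
image of x^4: 16x^3 + 24x^2 + 16x + 4
image of x^5: 25x^4 + 50x^3 + 50x^2 + 25x + 5
each image's coordinates form column j of the matrix

the matrix is [[0, 1, 2, 3, 4, 5]; [0, 0, 4, 9, 16, 25]; [0, 0, 0, 9, 24, 50]; [0, 0, 0, 0, 16, 50]; [0, 0, 0, 0, 0, 25]] (rows listed top to bottom)


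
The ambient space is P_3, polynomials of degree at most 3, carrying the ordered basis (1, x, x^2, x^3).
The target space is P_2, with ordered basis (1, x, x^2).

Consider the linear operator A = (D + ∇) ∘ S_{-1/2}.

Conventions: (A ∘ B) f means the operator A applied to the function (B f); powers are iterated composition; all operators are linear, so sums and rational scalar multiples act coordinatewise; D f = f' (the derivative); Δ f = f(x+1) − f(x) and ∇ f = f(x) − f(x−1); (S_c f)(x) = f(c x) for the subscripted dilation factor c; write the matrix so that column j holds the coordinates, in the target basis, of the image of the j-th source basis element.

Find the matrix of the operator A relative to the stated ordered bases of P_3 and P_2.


image of 1: 0
image of x: -1
image of x^2: x - 1/4
image of x^3: -(3/4)x^2 + (3/8)x - 1/8
each image's coordinates form column j of the matrix

the matrix is [[0, -1, -1/4, -1/8]; [0, 0, 1, 3/8]; [0, 0, 0, -3/4]] (rows listed top to bottom)


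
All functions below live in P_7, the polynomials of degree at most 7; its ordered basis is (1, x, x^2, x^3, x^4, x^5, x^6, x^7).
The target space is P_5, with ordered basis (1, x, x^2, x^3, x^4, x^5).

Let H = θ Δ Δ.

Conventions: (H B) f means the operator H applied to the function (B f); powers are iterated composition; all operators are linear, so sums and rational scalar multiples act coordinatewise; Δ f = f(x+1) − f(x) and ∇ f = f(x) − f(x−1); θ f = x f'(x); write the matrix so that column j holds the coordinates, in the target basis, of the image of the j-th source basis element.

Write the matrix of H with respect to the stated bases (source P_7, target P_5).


the matrix is [[0, 0, 0, 0, 0, 0, 0, 0]; [0, 0, 0, 6, 24, 70, 180, 434]; [0, 0, 0, 0, 24, 120, 420, 1260]; [0, 0, 0, 0, 0, 60, 360, 1470]; [0, 0, 0, 0, 0, 0, 120, 840]; [0, 0, 0, 0, 0, 0, 0, 210]] (rows listed top to bottom)

image of 1: 0
image of x: 0
image of x^2: 0
image of x^3: 6x
image of x^4: 24x^2 + 24x
image of x^5: 60x^3 + 120x^2 + 70x
image of x^6: 120x^4 + 360x^3 + 420x^2 + 180x
image of x^7: 210x^5 + 840x^4 + 1470x^3 + 1260x^2 + 434x
each image's coordinates form column j of the matrix


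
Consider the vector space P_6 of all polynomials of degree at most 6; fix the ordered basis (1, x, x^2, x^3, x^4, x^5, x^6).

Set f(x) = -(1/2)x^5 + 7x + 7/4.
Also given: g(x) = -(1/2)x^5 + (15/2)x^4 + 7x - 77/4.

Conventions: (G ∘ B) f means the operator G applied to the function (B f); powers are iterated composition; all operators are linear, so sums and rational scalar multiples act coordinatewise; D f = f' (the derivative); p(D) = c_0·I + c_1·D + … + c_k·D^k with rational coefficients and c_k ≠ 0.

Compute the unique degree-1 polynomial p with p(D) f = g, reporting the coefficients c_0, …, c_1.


p(D) = I − 3·D, i.e. c_0 = 1, c_1 = -3

D^0 f = -(1/2)x^5 + 7x + 7/4
D^1 f = -(5/2)x^4 + 7
matching coefficients of g against c_0 f + c_1 Df + … from the top degree down determines the c_i
solution: c_0 = 1, c_1 = -3


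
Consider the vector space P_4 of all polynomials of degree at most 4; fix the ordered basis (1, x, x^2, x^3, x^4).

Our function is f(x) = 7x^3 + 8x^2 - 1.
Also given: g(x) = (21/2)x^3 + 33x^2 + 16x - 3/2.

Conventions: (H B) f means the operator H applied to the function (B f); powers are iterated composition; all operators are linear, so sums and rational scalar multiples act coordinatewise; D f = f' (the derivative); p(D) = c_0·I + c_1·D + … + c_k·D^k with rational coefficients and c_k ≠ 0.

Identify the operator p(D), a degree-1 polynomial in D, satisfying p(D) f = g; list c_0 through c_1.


p(D) = (3/2)·I + D, i.e. c_0 = 3/2, c_1 = 1

D^0 f = 7x^3 + 8x^2 - 1
D^1 f = 21x^2 + 16x
matching coefficients of g against c_0 f + c_1 Df + … from the top degree down determines the c_i
solution: c_0 = 3/2, c_1 = 1


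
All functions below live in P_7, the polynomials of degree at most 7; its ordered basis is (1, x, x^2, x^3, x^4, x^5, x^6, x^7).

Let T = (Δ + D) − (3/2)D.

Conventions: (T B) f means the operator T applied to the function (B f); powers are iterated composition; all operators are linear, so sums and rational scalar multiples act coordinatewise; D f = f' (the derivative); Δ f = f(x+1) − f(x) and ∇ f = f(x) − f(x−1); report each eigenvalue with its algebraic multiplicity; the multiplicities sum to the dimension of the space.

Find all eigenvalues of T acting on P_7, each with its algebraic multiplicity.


λ = 0 (multiplicity 8)

image of 1: 0
image of x: 1/2
image of x^2: x + 1
image of x^3: (3/2)x^2 + 3x + 1
image of x^4: 2x^3 + 6x^2 + 4x + 1
image of x^5: (5/2)x^4 + 10x^3 + 10x^2 + 5x + 1
image of x^6: 3x^5 + 15x^4 + 20x^3 + 15x^2 + 6x + 1
image of x^7: (7/2)x^6 + 21x^5 + 35x^4 + 35x^3 + 21x^2 + 7x + 1
the matrix is upper triangular; its diagonal is (0, 0, 0, 0, 0, 0, 0, 0)
for a triangular matrix the eigenvalues are the diagonal entries, with algebraic multiplicity their repetition count


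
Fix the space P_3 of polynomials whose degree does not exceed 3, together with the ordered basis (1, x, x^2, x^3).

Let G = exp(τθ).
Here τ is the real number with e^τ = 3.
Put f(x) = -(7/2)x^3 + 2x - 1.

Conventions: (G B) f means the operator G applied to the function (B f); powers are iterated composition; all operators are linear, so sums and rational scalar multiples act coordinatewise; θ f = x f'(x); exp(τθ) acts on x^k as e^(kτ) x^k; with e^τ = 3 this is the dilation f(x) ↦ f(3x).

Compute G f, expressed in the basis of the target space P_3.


the image equals g(x) = -(189/2)x^3 + 6x - 1

exp(τθ) x^k = e^(kτ) x^k; with e^τ = 3 this sends x^k to 3^k x^k
x ↦ 3 x
x^3 ↦ 27 x^3
applying this coordinatewise to f: exp(τθ) f = -(189/2)x^3 + 6x - 1


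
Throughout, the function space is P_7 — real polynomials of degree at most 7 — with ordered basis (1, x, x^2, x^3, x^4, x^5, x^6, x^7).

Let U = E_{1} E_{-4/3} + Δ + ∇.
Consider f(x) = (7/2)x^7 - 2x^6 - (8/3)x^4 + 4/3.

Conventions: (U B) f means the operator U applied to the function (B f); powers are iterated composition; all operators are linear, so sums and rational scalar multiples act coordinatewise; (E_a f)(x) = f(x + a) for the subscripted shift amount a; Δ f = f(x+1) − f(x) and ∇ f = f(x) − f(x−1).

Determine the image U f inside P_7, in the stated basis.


E_{-4/3} f = (7/2)x^7 - (104/3)x^6 + (440/3)x^5 - (9352/27)x^4 + (40192/81)x^3 - (35072/81)x^2 + (155648/729)x - 97436/2187
E_{1} E_{-4/3} f = (7/2)x^7 - (61/6)x^6 + (73/6)x^5 - (569/54)x^4 + (1061/162)x^3 - (397/162)x^2 + (697/1458)x + 5669/4374
Δ f = (49/2)x^6 + (123/2)x^5 + (185/2)x^4 + (431/6)x^3 + (55/2)x^2 + (11/6)x - 7/6
∇ f = (49/2)x^6 - (171/2)x^5 + (305/2)x^4 - (1039/6)x^3 + (239/2)x^2 - (283/6)x + 49/6
(E_{1} E_{-4/3} + Δ + ∇) f = (7/2)x^7 + (233/6)x^6 - (71/6)x^5 + (12661/54)x^4 - (15355/162)x^3 + (23417/162)x^2 - (65399/1458)x + 36287/4374

g(x) = (7/2)x^7 + (233/6)x^6 - (71/6)x^5 + (12661/54)x^4 - (15355/162)x^3 + (23417/162)x^2 - (65399/1458)x + 36287/4374


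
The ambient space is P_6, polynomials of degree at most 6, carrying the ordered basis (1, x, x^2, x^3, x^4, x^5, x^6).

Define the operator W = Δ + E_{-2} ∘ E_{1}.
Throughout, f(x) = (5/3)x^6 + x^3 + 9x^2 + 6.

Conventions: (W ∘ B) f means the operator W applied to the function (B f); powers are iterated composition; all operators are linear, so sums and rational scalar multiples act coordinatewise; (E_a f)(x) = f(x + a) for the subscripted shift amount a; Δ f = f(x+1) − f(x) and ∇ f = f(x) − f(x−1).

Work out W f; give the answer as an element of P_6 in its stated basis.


g(x) = (5/3)x^6 + 50x^4 + x^3 + 59x^2 + 6x + 82/3

Δ f = 10x^5 + 25x^4 + (100/3)x^3 + 28x^2 + 31x + 35/3
E_{1} f = (5/3)x^6 + 10x^5 + 25x^4 + (103/3)x^3 + 37x^2 + 31x + 53/3
E_{-2} E_{1} f = (5/3)x^6 - 10x^5 + 25x^4 - (97/3)x^3 + 31x^2 - 25x + 47/3
(Δ + E_{-2} ∘ E_{1}) f = (5/3)x^6 + 50x^4 + x^3 + 59x^2 + 6x + 82/3


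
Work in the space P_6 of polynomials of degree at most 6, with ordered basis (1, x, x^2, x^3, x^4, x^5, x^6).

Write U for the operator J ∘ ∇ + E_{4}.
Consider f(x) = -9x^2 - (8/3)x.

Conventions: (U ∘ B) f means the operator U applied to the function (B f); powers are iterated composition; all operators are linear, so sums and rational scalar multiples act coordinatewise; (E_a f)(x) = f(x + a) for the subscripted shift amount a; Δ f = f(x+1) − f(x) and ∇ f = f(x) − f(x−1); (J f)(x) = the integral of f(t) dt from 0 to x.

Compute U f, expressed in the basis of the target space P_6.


∇ f = -18x + 19/3
J ∇ f = -9x^2 + (19/3)x
E_{4} f = -9x^2 - (224/3)x - 464/3
(J ∘ ∇ + E_{4}) f = -18x^2 - (205/3)x - 464/3

the result is g(x) = -18x^2 - (205/3)x - 464/3


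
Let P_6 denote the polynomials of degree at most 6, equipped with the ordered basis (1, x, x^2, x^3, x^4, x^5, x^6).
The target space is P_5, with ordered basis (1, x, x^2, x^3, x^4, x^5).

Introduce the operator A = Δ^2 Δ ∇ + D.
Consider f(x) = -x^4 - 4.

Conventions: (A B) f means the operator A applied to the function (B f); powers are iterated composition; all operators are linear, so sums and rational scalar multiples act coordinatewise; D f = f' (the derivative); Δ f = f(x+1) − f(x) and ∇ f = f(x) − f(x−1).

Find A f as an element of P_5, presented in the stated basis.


the image equals g(x) = -4x^3 - 24

∇ f = -4x^3 + 6x^2 - 4x + 1
Δ ∇ f = -12x^2 - 2
Δ (Δ ∇) f = -24x - 12
Δ Δ (Δ ∇) f = -24
D f = -4x^3
(Δ^2 Δ ∇ + D) f = -4x^3 - 24


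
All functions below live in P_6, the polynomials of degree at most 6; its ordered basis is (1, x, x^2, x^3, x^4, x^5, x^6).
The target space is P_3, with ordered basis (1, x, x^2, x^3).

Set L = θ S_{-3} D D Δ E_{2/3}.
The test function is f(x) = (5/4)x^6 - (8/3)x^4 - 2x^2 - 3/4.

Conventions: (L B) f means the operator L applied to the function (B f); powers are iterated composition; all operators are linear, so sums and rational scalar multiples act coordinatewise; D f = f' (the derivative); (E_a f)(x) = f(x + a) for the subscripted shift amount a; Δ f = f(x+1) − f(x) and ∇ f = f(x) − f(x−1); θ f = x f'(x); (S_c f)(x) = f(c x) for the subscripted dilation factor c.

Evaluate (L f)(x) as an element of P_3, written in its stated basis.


E_{2/3} f = (5/4)x^6 + 5x^5 + (17/3)x^4 + (8/27)x^3 - (146/27)x^2 - (392/81)x - 5995/2916
Δ E_{2/3} f = (15/2)x^5 + (175/4)x^4 + (293/3)x^3 + (3731/36)x^2 + (2443/54)x + 637/324
D Δ E_{2/3} f = (75/2)x^4 + 175x^3 + 293x^2 + (3731/18)x + 2443/54
D (D Δ E_{2/3}) f = 150x^3 + 525x^2 + 586x + 3731/18
S_{-3} D (D Δ E_{2/3}) f = -4050x^3 + 4725x^2 - 1758x + 3731/18
θ S_{-3} D (D Δ E_{2/3}) f = -12150x^3 + 9450x^2 - 1758x

the result is g(x) = -12150x^3 + 9450x^2 - 1758x


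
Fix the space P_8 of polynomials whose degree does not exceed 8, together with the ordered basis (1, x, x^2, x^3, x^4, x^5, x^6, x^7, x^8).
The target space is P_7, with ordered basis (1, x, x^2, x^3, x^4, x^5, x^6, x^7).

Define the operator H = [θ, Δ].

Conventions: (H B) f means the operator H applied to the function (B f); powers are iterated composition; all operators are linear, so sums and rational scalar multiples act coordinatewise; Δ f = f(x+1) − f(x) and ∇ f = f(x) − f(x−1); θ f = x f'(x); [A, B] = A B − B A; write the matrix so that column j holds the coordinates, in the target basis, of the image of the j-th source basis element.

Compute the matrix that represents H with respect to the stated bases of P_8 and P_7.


image of 1: 0
image of x: -1
image of x^2: -2x - 2
image of x^3: -3x^2 - 6x - 3
image of x^4: -4x^3 - 12x^2 - 12x - 4
image of x^5: -5x^4 - 20x^3 - 30x^2 - 20x - 5
image of x^6: -6x^5 - 30x^4 - 60x^3 - 60x^2 - 30x - 6
image of x^7: -7x^6 - 42x^5 - 105x^4 - 140x^3 - 105x^2 - 42x - 7
image of x^8: -8x^7 - 56x^6 - 168x^5 - 280x^4 - 280x^3 - 168x^2 - 56x - 8
each image's coordinates form column j of the matrix

the matrix is [[0, -1, -2, -3, -4, -5, -6, -7, -8]; [0, 0, -2, -6, -12, -20, -30, -42, -56]; [0, 0, 0, -3, -12, -30, -60, -105, -168]; [0, 0, 0, 0, -4, -20, -60, -140, -280]; [0, 0, 0, 0, 0, -5, -30, -105, -280]; [0, 0, 0, 0, 0, 0, -6, -42, -168]; [0, 0, 0, 0, 0, 0, 0, -7, -56]; [0, 0, 0, 0, 0, 0, 0, 0, -8]] (rows listed top to bottom)


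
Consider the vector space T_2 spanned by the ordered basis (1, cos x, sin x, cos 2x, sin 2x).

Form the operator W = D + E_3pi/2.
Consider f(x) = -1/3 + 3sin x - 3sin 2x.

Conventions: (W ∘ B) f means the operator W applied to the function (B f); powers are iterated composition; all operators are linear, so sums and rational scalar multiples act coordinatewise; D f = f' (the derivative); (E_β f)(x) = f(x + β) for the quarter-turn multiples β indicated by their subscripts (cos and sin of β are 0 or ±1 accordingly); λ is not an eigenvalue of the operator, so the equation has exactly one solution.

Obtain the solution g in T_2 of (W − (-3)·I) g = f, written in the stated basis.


write g with unknown coordinates in the stated basis and equate coefficients in (W − (-3)·I) g = f
solving from the highest basis element down gives g = -1/12 + sin x + (3/4)cos 2x - (3/4)sin 2x
check: W g = -1/12 - (9/4)cos 2x - (3/4)sin 2x
so W g − (-3)·g = -1/3 + 3sin x - 3sin 2x = f ✓

g(x) = -1/12 + sin x + (3/4)cos 2x - (3/4)sin 2x


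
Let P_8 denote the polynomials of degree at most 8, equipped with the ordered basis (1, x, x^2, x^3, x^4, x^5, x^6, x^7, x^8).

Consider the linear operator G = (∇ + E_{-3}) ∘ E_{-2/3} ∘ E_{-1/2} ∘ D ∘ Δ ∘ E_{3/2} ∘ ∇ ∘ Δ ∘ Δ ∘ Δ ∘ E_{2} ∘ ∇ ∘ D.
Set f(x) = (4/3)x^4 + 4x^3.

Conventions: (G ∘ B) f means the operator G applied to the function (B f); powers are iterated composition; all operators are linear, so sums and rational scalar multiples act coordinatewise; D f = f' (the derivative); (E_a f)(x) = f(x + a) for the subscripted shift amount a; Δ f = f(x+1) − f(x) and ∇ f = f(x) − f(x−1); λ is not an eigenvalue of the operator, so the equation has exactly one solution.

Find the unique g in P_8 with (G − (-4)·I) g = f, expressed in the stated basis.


write g with unknown coordinates in the stated basis and equate coefficients in (G − (-4)·I) g = f
solving from the highest basis element down gives g = (1/3)x^4 + x^3
check: G g = 0
so G g − (-4)·g = (4/3)x^4 + 4x^3 = f ✓

the result is g(x) = (1/3)x^4 + x^3


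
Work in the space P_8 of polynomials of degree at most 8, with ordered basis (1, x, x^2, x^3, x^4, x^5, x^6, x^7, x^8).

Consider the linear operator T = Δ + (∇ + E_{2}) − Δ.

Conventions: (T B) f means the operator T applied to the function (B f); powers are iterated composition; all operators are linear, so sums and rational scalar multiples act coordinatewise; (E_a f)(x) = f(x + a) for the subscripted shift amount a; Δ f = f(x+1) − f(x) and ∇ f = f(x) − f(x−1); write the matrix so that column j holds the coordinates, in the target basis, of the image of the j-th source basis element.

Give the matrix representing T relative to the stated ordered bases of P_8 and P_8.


image of 1: 1
image of x: x + 3
image of x^2: x^2 + 6x + 3
image of x^3: x^3 + 9x^2 + 9x + 9
image of x^4: x^4 + 12x^3 + 18x^2 + 36x + 15
image of x^5: x^5 + 15x^4 + 30x^3 + 90x^2 + 75x + 33
image of x^6: x^6 + 18x^5 + 45x^4 + 180x^3 + 225x^2 + 198x + 63
image of x^7: x^7 + 21x^6 + 63x^5 + 315x^4 + 525x^3 + 693x^2 + 441x + 129
image of x^8: x^8 + 24x^7 + 84x^6 + 504x^5 + 1050x^4 + 1848x^3 + 1764x^2 + 1032x + 255
each image's coordinates form column j of the matrix

the matrix is [[1, 3, 3, 9, 15, 33, 63, 129, 255]; [0, 1, 6, 9, 36, 75, 198, 441, 1032]; [0, 0, 1, 9, 18, 90, 225, 693, 1764]; [0, 0, 0, 1, 12, 30, 180, 525, 1848]; [0, 0, 0, 0, 1, 15, 45, 315, 1050]; [0, 0, 0, 0, 0, 1, 18, 63, 504]; [0, 0, 0, 0, 0, 0, 1, 21, 84]; [0, 0, 0, 0, 0, 0, 0, 1, 24]; [0, 0, 0, 0, 0, 0, 0, 0, 1]] (rows listed top to bottom)


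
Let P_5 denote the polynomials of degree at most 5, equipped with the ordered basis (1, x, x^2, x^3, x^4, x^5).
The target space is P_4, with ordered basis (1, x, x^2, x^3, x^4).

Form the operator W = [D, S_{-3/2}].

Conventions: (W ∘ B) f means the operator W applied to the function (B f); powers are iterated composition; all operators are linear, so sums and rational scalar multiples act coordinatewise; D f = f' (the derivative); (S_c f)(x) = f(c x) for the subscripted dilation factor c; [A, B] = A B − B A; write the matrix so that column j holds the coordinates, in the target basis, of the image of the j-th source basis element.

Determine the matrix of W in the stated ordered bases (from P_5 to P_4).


image of 1: 0
image of x: -5/2
image of x^2: (15/2)x
image of x^3: -(135/8)x^2
image of x^4: (135/4)x^3
image of x^5: -(2025/32)x^4
each image's coordinates form column j of the matrix

the matrix is [[0, -5/2, 0, 0, 0, 0]; [0, 0, 15/2, 0, 0, 0]; [0, 0, 0, -135/8, 0, 0]; [0, 0, 0, 0, 135/4, 0]; [0, 0, 0, 0, 0, -2025/32]] (rows listed top to bottom)


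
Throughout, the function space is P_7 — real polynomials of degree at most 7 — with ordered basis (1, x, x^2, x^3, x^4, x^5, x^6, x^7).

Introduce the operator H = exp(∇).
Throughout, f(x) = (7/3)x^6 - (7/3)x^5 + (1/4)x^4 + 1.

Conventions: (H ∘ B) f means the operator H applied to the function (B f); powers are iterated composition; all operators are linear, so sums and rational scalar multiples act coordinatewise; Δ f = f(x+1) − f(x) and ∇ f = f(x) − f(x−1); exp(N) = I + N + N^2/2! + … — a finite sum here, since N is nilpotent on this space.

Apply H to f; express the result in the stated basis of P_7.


g(x) = (7/3)x^6 + (35/3)x^5 - (137/12)x^4 - (137/3)x^3 + (175/3)x^2 + (46/3)x - 293/12

order-1 term: 14x^5 - (140/3)x^4 + 71x^3 - (359/6)x^2 + (80/3)x - 59/12
order-2 term: 35x^4 - (490/3)x^3 + (633/2)x^2 - (884/3)x + 1309/12
order-3 term: (140/3)x^3 - (700/3)x^2 + 421x - 1619/6
order-4 term: 35x^2 - (455/3)x + 701/4
order-5 term: 14x - 112/3
order-6 term: 7/3
the series for exp(∇) f terminates at order 6
exp(∇) f = (7/3)x^6 + (35/3)x^5 - (137/12)x^4 - (137/3)x^3 + (175/3)x^2 + (46/3)x - 293/12


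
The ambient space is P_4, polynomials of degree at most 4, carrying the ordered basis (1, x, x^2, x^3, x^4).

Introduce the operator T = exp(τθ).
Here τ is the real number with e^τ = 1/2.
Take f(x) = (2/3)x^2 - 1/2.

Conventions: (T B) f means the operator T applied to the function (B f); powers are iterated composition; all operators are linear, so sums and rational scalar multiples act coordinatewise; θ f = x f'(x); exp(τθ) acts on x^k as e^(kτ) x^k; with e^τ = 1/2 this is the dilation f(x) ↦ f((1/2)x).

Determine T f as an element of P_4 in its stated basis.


exp(τθ) x^k = e^(kτ) x^k; with e^τ = 1/2 this sends x^k to (1/2)^k x^k
x^2 ↦ 1/4 x^2
applying this coordinatewise to f: exp(τθ) f = (1/6)x^2 - 1/2

the image equals g(x) = (1/6)x^2 - 1/2


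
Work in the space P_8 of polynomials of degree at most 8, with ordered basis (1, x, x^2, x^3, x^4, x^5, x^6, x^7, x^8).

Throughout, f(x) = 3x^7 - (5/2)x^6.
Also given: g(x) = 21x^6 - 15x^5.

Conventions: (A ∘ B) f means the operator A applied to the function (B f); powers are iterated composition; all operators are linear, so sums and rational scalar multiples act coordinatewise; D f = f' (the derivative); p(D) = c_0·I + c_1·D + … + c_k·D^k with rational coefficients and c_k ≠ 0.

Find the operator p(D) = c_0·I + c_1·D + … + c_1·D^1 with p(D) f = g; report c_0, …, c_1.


c_0 = 0, c_1 = 1

D^0 f = 3x^7 - (5/2)x^6
D^1 f = 21x^6 - 15x^5
matching coefficients of g against c_0 f + c_1 Df + … from the top degree down determines the c_i
solution: c_0 = 0, c_1 = 1


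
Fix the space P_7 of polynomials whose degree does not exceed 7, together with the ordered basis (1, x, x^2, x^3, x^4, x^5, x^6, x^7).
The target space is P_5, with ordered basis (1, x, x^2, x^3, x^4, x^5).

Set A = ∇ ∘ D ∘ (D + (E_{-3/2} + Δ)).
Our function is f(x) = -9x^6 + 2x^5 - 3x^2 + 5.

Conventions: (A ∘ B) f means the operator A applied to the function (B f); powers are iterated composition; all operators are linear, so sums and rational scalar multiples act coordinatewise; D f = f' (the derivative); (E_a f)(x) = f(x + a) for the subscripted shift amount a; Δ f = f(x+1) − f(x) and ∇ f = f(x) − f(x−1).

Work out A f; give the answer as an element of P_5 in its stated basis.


D f = -54x^5 + 10x^4 - 6x
E_{-3/2} f = -9x^6 + 83x^5 - (1275/4)x^4 + (1305/2)x^3 - (12063/16)x^2 + (7515/16)x - 7645/64
Δ f = -54x^5 - 125x^4 - 160x^3 - 115x^2 - 50x - 10
(E_{-3/2} + Δ) f = -9x^6 + 29x^5 - (1775/4)x^4 + (985/2)x^3 - (13903/16)x^2 + (6715/16)x - 8285/64
(D + (E_{-3/2} + Δ)) f = -9x^6 - 25x^5 - (1735/4)x^4 + (985/2)x^3 - (13903/16)x^2 + (6619/16)x - 8285/64
D (D + (E_{-3/2} + Δ)) f = -54x^5 - 125x^4 - 1735x^3 + (2955/2)x^2 - (13903/8)x + 6619/16
∇ D (D + (E_{-3/2} + Δ)) f = -270x^4 + 40x^3 - 4995x^2 + 7930x - 39035/8

the result is g(x) = -270x^4 + 40x^3 - 4995x^2 + 7930x - 39035/8


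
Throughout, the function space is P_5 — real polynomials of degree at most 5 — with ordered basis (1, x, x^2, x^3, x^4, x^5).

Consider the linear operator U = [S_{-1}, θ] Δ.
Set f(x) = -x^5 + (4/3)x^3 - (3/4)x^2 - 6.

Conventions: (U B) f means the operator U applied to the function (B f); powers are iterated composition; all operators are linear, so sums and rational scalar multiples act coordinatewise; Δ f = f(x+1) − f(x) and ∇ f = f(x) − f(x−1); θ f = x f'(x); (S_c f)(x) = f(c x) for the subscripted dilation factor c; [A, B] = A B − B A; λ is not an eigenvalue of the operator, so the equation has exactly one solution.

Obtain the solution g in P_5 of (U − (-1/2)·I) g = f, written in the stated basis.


write g with unknown coordinates in the stated basis and equate coefficients in (U − (-1/2)·I) g = f
solving from the highest basis element down gives g = -2x^5 + (8/3)x^3 - (3/2)x^2 - 12
check: U g = 0
so U g − (-1/2)·g = -x^5 + (4/3)x^3 - (3/4)x^2 - 6 = f ✓

the result is g(x) = -2x^5 + (8/3)x^3 - (3/2)x^2 - 12


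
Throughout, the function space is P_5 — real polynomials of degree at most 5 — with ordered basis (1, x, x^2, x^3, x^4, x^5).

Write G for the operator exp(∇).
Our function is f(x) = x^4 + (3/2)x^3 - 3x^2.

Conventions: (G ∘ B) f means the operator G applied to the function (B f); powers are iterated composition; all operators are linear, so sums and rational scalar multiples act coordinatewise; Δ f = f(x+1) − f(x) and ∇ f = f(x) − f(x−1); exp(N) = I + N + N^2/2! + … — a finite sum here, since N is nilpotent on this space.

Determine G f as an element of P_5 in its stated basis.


order-1 term: 4x^3 - (3/2)x^2 - (13/2)x + 7/2
order-2 term: 6x^2 - (15/2)x - 1/2
order-3 term: 4x - 9/2
order-4 term: 1
the series for exp(∇) f terminates at order 4
exp(∇) f = x^4 + (11/2)x^3 + (3/2)x^2 - 10x - 1/2

g(x) = x^4 + (11/2)x^3 + (3/2)x^2 - 10x - 1/2


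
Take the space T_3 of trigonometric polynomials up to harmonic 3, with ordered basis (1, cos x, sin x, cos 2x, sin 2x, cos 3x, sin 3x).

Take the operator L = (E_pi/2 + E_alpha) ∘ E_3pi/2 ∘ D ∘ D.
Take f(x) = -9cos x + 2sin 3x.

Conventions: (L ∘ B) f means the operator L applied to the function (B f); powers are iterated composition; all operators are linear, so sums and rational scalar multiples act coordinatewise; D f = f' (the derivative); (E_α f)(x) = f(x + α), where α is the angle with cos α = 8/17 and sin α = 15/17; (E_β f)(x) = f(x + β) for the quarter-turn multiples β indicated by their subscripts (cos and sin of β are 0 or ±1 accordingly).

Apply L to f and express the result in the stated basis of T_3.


the image equals g(x) = (288/17)cos x + (72/17)sin x + (87984/4913)cos 3x - (97344/4913)sin 3x

D f = 9sin x + 6cos 3x
D D f = 9cos x - 18sin 3x
E_3pi/2 D D f = 9sin x - 18cos 3x
E_pi/2 (E_3pi/2 ∘ D ∘ D) f = 9cos x - 18sin 3x
E_alpha (E_3pi/2 ∘ D ∘ D) f = (135/17)cos x + (72/17)sin x + (87984/4913)cos 3x - (8910/4913)sin 3x
(E_pi/2 + E_alpha) (E_3pi/2 ∘ D ∘ D) f = (288/17)cos x + (72/17)sin x + (87984/4913)cos 3x - (97344/4913)sin 3x


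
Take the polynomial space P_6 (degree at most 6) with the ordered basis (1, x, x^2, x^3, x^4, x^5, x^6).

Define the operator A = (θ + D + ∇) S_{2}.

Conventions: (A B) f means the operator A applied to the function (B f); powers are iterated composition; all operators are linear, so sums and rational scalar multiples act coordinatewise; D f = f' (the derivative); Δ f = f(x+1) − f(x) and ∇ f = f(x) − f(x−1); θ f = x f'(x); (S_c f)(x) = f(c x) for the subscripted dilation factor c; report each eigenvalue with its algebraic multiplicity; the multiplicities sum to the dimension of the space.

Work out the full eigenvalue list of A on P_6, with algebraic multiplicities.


image of 1: 0
image of x: 2x + 4
image of x^2: 8x^2 + 16x - 4
image of x^3: 24x^3 + 48x^2 - 24x + 8
image of x^4: 64x^4 + 128x^3 - 96x^2 + 64x - 16
image of x^5: 160x^5 + 320x^4 - 320x^3 + 320x^2 - 160x + 32
image of x^6: 384x^6 + 768x^5 - 960x^4 + 1280x^3 - 960x^2 + 384x - 64
the matrix is upper triangular; its diagonal is (0, 2, 8, 24, 64, 160, 384)
for a triangular matrix the eigenvalues are the diagonal entries, with algebraic multiplicity their repetition count

λ = 0 (multiplicity 1), λ = 2 (multiplicity 1), λ = 8 (multiplicity 1), λ = 24 (multiplicity 1), λ = 64 (multiplicity 1), λ = 160 (multiplicity 1), λ = 384 (multiplicity 1)


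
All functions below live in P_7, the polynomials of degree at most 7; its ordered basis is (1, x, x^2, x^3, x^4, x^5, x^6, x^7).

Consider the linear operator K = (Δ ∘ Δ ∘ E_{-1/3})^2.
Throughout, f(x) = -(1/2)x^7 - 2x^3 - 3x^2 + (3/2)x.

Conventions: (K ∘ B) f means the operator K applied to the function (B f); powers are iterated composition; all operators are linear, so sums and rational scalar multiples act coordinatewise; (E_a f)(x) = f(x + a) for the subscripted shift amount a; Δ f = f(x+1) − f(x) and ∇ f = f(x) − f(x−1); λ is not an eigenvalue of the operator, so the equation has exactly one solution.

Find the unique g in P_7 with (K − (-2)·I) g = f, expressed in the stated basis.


the image equals g(x) = -(1/4)x^7 + 104x^3 + (837/2)x^2 + (2663/4)x + 3500/9

write g with unknown coordinates in the stated basis and equate coefficients in (K − (-2)·I) g = f
solving from the highest basis element down gives g = -(1/4)x^7 + 104x^3 + (837/2)x^2 + (2663/4)x + 3500/9
check: K g = -210x^3 - 840x^2 - 1330x - 7000/9
so K g − (-2)·g = -(1/2)x^7 - 2x^3 - 3x^2 + (3/2)x = f ✓


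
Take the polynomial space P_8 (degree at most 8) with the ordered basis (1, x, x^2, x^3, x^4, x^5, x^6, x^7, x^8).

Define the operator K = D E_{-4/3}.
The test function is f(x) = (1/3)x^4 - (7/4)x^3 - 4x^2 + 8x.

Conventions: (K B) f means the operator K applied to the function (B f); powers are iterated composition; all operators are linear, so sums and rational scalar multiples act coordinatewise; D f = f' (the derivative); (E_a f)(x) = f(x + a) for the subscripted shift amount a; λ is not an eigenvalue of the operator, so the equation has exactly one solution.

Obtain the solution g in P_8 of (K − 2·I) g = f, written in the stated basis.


write g with unknown coordinates in the stated basis and equate coefficients in (K − 2·I) g = f
solving from the highest basis element down gives g = -(1/6)x^4 + (13/24)x^3 + (199/48)x^2 - (547/144)x - 13459/2592
check: K g = -(2/3)x^3 + (103/24)x^2 + (29/72)x - 13459/1296
so K g − 2·g = (1/3)x^4 - (7/4)x^3 - 4x^2 + 8x = f ✓

g(x) = -(1/6)x^4 + (13/24)x^3 + (199/48)x^2 - (547/144)x - 13459/2592
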